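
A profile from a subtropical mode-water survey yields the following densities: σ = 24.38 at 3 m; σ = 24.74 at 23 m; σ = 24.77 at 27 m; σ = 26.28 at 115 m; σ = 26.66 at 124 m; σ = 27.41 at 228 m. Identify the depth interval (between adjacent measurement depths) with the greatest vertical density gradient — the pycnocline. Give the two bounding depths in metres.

115–124 m

Compute the density gradient over each adjacent pair:
  3–23 m: Δρ/Δz = 0.36/20 = 0.018 kg m⁻⁴
  23–27 m: Δρ/Δz = 0.03/4 = 7.5 × 10⁻³ kg m⁻⁴
  27–115 m: Δρ/Δz = 1.51/88 = 0.017 kg m⁻⁴
  115–124 m: Δρ/Δz = 0.38/9 = 0.042 kg m⁻⁴
  124–228 m: Δρ/Δz = 0.75/104 = 7.2 × 10⁻³ kg m⁻⁴
The largest gradient is in the 115–124 m interval — the pycnocline.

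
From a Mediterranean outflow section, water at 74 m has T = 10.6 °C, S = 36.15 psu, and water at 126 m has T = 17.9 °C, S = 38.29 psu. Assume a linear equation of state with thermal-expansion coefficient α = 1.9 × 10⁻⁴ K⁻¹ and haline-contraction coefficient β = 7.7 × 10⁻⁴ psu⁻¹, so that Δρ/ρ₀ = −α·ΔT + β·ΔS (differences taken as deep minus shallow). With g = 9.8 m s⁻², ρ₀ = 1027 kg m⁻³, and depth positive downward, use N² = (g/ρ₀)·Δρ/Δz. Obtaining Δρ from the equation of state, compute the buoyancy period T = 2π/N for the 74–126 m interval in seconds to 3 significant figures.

ΔT = +7.3 K, ΔS = +2.14 psu (deep − shallow).
Δρ/ρ₀ = −αΔT + βΔS = -1.387 × 10⁻³ + 1.6478 × 10⁻³ = 2.608 × 10⁻⁴, so Δρ ≈ 0.2678 kg m⁻³.
N² = (g/ρ₀)·Δρ/Δz = g·(Δρ/ρ₀)/Δz = 9.8 × 2.608 × 10⁻⁴ / 52 = 4.9151 × 10⁻⁵ s⁻².
N = √(4.9151 × 10⁻⁵) = 7.0108 × 10⁻³ rad s⁻¹ → T = 2π/N = 896.22 s ≈ 896 s.

896 s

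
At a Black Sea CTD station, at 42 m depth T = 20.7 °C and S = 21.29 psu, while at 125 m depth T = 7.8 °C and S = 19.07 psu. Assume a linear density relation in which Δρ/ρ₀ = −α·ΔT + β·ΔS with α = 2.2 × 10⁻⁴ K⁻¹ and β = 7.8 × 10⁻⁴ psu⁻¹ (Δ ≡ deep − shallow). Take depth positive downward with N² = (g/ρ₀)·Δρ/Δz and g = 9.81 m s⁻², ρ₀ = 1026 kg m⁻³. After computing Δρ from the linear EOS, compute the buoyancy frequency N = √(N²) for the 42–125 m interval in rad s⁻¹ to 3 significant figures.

0.0114 rad s⁻¹

ΔT = -12.9 K, ΔS = -2.22 psu (deep − shallow).
Δρ/ρ₀ = −αΔT + βΔS = 2.838 × 10⁻³ − 1.7316 × 10⁻³ = 1.1064 × 10⁻³, so Δρ ≈ 1.135 kg m⁻³.
N² = (g/ρ₀)·Δρ/Δz = g·(Δρ/ρ₀)/Δz = 9.81 × 1.1064 × 10⁻³ / 83 = 1.3077 × 10⁻⁴ s⁻².
N = √(1.3077 × 10⁻⁴) = 0.011435 rad s⁻¹ ≈ 0.0114 rad s⁻¹.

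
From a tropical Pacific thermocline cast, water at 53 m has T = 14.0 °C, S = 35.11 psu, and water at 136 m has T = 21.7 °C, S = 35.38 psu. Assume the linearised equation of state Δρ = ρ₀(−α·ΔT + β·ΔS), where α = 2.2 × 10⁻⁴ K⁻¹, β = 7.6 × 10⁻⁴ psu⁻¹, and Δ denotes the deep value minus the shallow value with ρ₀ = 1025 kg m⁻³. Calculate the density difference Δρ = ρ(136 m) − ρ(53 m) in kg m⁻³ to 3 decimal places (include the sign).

-1.526 kg m⁻³

ΔT = +7.7 K, ΔS = +0.27 psu (deep − shallow).
Δρ/ρ₀ = −(2.2 × 10⁻⁴)(+7.7) + (7.6 × 10⁻⁴)(+0.27) = -1.4888 × 10⁻³.
Δρ = 1025 × (-1.4888 × 10⁻³) = -1.526 kg m⁻³.
Negative Δρ: lighter below, statically unstable.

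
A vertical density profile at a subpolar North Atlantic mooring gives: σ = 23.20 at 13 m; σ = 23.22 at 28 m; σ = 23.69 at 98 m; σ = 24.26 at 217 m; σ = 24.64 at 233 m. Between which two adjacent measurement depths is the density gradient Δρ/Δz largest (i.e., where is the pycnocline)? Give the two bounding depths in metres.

Compute the density gradient over each adjacent pair:
  13–28 m: Δρ/Δz = 0.02/15 = 1.3 × 10⁻³ kg m⁻⁴
  28–98 m: Δρ/Δz = 0.47/70 = 6.7 × 10⁻³ kg m⁻⁴
  98–217 m: Δρ/Δz = 0.57/119 = 4.8 × 10⁻³ kg m⁻⁴
  217–233 m: Δρ/Δz = 0.38/16 = 0.024 kg m⁻⁴
The largest gradient is in the 217–233 m interval — the pycnocline.

217–233 m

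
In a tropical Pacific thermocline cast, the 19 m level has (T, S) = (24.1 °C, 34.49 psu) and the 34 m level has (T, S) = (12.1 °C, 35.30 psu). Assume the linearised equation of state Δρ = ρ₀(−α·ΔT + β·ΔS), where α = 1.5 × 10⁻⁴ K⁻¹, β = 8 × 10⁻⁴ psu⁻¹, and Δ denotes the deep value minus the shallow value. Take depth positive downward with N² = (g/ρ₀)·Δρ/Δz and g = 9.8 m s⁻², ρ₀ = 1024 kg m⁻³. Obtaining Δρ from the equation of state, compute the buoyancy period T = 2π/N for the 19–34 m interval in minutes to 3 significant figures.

2.62 min

ΔT = -12.0 K, ΔS = +0.81 psu (deep − shallow).
Δρ/ρ₀ = −αΔT + βΔS = 1.80 × 10⁻³ + 6.48 × 10⁻⁴ = 2.448 × 10⁻³, so Δρ ≈ 2.507 kg m⁻³.
N² = (g/ρ₀)·Δρ/Δz = g·(Δρ/ρ₀)/Δz = 9.8 × 2.448 × 10⁻³ / 15 = 1.5994 × 10⁻³ s⁻².
N = √(1.5994 × 10⁻³) = 0.039992 rad s⁻¹ → T = 2π/N = 157.11 s = 2.6185 min ≈ 2.62 min.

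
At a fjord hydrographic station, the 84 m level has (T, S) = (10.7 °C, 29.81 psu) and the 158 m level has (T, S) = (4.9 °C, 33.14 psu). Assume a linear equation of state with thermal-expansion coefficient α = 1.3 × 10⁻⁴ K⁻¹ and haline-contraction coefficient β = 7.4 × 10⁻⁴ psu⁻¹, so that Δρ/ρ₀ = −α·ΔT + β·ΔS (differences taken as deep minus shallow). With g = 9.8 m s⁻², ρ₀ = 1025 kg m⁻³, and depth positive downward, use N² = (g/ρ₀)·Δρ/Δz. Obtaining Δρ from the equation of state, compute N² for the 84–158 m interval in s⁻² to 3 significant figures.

ΔT = -5.8 K, ΔS = +3.33 psu (deep − shallow).
Δρ/ρ₀ = −αΔT + βΔS = 7.54 × 10⁻⁴ + 2.4642 × 10⁻³ = 3.2182 × 10⁻³, so Δρ ≈ 3.299 kg m⁻³.
N² = (g/ρ₀)·Δρ/Δz = g·(Δρ/ρ₀)/Δz = 9.8 × 3.2182 × 10⁻³ / 74 = 4.2619 × 10⁻⁴ s⁻² ≈ 4.26 × 10⁻⁴ s⁻².

4.26 × 10⁻⁴ s⁻²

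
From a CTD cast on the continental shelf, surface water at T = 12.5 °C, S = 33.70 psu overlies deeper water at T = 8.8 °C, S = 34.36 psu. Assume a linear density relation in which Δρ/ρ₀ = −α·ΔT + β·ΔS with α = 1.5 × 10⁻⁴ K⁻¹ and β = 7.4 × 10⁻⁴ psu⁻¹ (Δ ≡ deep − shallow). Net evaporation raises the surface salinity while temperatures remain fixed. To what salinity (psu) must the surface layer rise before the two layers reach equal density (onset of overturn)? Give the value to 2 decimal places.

Neutral buoyancy requires −α(T_deep − T_surf) + β(S_deep − S_surf′) = 0.
S_surf′ = S_deep − (α/β)·ΔT = 34.36 − (1.5 × 10⁻⁴/7.4 × 10⁻⁴)·(-3.7) = 35.1100 psu.
Increase required: 35.1100 − 33.70 = 1.4100 psu.

35.11 psu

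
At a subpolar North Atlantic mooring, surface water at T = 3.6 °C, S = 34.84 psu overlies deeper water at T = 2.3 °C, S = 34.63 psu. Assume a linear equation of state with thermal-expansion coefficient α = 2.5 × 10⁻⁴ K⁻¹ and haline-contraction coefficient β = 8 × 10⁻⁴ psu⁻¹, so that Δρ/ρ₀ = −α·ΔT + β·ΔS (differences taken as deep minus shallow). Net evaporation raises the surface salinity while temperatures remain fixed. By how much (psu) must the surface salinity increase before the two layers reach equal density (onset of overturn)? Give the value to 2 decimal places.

Neutral buoyancy requires −α(T_deep − T_surf) + β(S_deep − S_surf′) = 0.
S_surf′ = S_deep − (α/β)·ΔT = 34.63 − (2.5 × 10⁻⁴/8 × 10⁻⁴)·(-1.3) = 35.0363 psu.
Increase required: 35.0363 − 34.84 = 0.1963 psu.

0.20 psu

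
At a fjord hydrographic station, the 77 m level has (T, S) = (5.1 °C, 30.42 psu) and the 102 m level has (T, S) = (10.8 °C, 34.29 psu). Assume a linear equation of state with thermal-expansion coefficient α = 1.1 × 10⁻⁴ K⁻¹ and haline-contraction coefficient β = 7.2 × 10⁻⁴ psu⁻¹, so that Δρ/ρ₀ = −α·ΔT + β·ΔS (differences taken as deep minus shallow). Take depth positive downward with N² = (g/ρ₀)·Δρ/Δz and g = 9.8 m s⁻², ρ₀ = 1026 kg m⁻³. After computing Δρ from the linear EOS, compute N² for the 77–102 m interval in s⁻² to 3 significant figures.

ΔT = +5.7 K, ΔS = +3.87 psu (deep − shallow).
Δρ/ρ₀ = −αΔT + βΔS = -6.27 × 10⁻⁴ + 2.7864 × 10⁻³ = 2.1594 × 10⁻³, so Δρ ≈ 2.216 kg m⁻³.
N² = (g/ρ₀)·Δρ/Δz = g·(Δρ/ρ₀)/Δz = 9.8 × 2.1594 × 10⁻³ / 25 = 8.4648 × 10⁻⁴ s⁻² ≈ 8.46 × 10⁻⁴ s⁻².

8.46 × 10⁻⁴ s⁻²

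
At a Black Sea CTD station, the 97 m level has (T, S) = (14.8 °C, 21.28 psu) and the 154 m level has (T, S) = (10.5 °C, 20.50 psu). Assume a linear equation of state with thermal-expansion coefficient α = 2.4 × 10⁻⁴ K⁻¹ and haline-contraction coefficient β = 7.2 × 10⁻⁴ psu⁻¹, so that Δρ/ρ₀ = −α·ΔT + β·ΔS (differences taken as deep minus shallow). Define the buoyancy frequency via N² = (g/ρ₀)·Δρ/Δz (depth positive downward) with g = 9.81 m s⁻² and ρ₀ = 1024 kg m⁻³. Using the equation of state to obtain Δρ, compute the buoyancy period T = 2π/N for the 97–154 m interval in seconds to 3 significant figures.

ΔT = -4.3 K, ΔS = -0.78 psu (deep − shallow).
Δρ/ρ₀ = −αΔT + βΔS = 1.032 × 10⁻³ − 5.616 × 10⁻⁴ = 4.704 × 10⁻⁴, so Δρ ≈ 0.4817 kg m⁻³.
N² = (g/ρ₀)·Δρ/Δz = g·(Δρ/ρ₀)/Δz = 9.81 × 4.704 × 10⁻⁴ / 57 = 8.0958 × 10⁻⁵ s⁻².
N = √(8.0958 × 10⁻⁵) = 8.9977 × 10⁻³ rad s⁻¹ → T = 2π/N = 698.31 s ≈ 698 s.

698 s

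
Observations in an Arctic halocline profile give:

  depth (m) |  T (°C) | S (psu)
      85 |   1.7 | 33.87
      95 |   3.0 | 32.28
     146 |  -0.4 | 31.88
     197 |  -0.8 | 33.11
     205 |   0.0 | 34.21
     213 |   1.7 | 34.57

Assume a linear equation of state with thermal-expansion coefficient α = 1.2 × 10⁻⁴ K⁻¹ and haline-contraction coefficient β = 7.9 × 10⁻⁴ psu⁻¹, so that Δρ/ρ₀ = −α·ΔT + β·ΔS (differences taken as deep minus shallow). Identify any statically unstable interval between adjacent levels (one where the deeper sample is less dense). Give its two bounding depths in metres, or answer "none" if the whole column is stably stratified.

Evaluate Δρ/ρ₀ = −αΔT + βΔS across each adjacent pair:
  85–95 m: −αΔT+βΔS = −(1.2 × 10⁻⁴)(+1.3)+(7.9 × 10⁻⁴)(-1.59) = -1.4 × 10⁻³ → UNSTABLE
  95–146 m: −αΔT+βΔS = −(1.2 × 10⁻⁴)(-3.4)+(7.9 × 10⁻⁴)(-0.40) = 9.2 × 10⁻⁵ → stable
  146–197 m: −αΔT+βΔS = −(1.2 × 10⁻⁴)(-0.4)+(7.9 × 10⁻⁴)(+1.23) = 1.0 × 10⁻³ → stable
  197–205 m: −αΔT+βΔS = −(1.2 × 10⁻⁴)(+0.8)+(7.9 × 10⁻⁴)(+1.10) = 7.7 × 10⁻⁴ → stable
  205–213 m: −αΔT+βΔS = −(1.2 × 10⁻⁴)(+1.7)+(7.9 × 10⁻⁴)(+0.36) = 8.0 × 10⁻⁵ → stable
The 85–95 m interval has Δρ < 0: lighter water underlies denser water.

85–95 m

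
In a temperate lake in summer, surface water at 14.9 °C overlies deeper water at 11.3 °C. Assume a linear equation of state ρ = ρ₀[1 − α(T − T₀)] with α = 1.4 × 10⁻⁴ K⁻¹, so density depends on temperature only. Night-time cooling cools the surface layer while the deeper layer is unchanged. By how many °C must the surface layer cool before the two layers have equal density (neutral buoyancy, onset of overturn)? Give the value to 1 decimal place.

With temperature the only control, equal density requires T_surf′ = T_deep.
T_surf′ = 11.3 °C.
Cooling required: 14.9 − 11.3 = 3.6 °C.

3.6 °C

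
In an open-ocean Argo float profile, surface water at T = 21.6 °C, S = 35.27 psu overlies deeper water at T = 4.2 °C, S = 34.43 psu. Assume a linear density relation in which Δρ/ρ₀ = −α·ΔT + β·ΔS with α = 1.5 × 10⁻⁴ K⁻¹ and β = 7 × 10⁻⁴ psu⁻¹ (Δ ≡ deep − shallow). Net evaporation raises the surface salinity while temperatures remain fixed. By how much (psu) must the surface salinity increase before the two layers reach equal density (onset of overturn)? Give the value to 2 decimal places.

Neutral buoyancy requires −α(T_deep − T_surf) + β(S_deep − S_surf′) = 0.
S_surf′ = S_deep − (α/β)·ΔT = 34.43 − (1.5 × 10⁻⁴/7 × 10⁻⁴)·(-17.4) = 38.1586 psu.
Increase required: 38.1586 − 35.27 = 2.8886 psu.

2.89 psu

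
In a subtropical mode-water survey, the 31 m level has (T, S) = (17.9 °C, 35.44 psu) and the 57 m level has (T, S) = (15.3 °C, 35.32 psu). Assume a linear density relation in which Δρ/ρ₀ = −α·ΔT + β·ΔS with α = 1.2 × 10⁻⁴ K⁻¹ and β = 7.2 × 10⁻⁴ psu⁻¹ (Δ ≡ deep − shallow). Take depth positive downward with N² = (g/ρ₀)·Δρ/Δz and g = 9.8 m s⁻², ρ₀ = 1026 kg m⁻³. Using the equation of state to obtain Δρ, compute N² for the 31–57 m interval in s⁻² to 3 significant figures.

ΔT = -2.6 K, ΔS = -0.12 psu (deep − shallow).
Δρ/ρ₀ = −αΔT + βΔS = 3.12 × 10⁻⁴ − 8.64 × 10⁻⁵ = 2.256 × 10⁻⁴, so Δρ ≈ 0.2315 kg m⁻³.
N² = (g/ρ₀)·Δρ/Δz = g·(Δρ/ρ₀)/Δz = 9.8 × 2.256 × 10⁻⁴ / 26 = 8.5034 × 10⁻⁵ s⁻² ≈ 8.50 × 10⁻⁵ s⁻².

8.50 × 10⁻⁵ s⁻²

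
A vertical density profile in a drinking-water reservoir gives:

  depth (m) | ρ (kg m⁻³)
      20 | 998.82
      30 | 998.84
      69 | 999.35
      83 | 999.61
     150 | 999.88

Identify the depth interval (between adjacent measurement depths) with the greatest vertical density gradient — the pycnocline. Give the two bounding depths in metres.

Compute the density gradient over each adjacent pair:
  20–30 m: Δρ/Δz = 0.02/10 = 2.0 × 10⁻³ kg m⁻⁴
  30–69 m: Δρ/Δz = 0.51/39 = 0.013 kg m⁻⁴
  69–83 m: Δρ/Δz = 0.26/14 = 0.019 kg m⁻⁴
  83–150 m: Δρ/Δz = 0.27/67 = 4.0 × 10⁻³ kg m⁻⁴
The largest gradient is in the 69–83 m interval — the pycnocline.

69–83 m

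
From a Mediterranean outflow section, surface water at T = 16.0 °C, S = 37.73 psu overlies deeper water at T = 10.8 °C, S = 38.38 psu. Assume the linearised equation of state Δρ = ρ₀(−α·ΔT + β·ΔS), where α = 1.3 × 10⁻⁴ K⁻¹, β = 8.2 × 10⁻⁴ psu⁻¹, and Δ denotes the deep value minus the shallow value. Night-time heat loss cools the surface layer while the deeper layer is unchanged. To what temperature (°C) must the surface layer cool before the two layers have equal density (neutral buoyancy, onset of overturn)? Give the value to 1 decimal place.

Neutral buoyancy requires Δρ = 0, i.e. −α(T_deep − T_surf′) + β(S_deep − S_surf) = 0.
T_surf′ = T_deep − (β/α)·ΔS = 10.8 − (8.2 × 10⁻⁴/1.3 × 10⁻⁴)·(+0.65) = 6.700 °C.
Cooling required: 16.0 − (6.700) = 9.300 °C.

6.7 °C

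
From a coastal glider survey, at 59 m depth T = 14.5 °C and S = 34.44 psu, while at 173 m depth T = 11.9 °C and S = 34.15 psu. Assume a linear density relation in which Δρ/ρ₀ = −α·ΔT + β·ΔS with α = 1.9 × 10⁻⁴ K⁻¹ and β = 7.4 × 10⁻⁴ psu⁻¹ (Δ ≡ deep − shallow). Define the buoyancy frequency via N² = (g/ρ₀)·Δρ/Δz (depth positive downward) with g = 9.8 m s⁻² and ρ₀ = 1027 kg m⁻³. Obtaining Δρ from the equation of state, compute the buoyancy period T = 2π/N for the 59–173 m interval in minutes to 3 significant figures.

21.4 min

ΔT = -2.6 K, ΔS = -0.29 psu (deep − shallow).
Δρ/ρ₀ = −αΔT + βΔS = 4.94 × 10⁻⁴ − 2.146 × 10⁻⁴ = 2.794 × 10⁻⁴, so Δρ ≈ 0.2869 kg m⁻³.
N² = (g/ρ₀)·Δρ/Δz = g·(Δρ/ρ₀)/Δz = 9.8 × 2.794 × 10⁻⁴ / 114 = 2.4019 × 10⁻⁵ s⁻².
N = √(2.4019 × 10⁻⁵) = 4.9009 × 10⁻³ rad s⁻¹ → T = 2π/N = 1.2820 × 10³ s = 21.367 min ≈ 21.4 min.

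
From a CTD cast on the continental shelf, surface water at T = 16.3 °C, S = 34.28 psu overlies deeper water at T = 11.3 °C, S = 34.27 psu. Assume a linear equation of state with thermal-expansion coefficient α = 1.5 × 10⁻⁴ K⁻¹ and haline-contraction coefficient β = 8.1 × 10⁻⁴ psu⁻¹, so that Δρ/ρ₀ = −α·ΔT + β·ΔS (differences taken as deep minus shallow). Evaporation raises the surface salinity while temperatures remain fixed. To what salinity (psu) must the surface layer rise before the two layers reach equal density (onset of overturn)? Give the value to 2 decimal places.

35.20 psu

Neutral buoyancy requires −α(T_deep − T_surf) + β(S_deep − S_surf′) = 0.
S_surf′ = S_deep − (α/β)·ΔT = 34.27 − (1.5 × 10⁻⁴/8.1 × 10⁻⁴)·(-5.0) = 35.1959 psu.
Increase required: 35.1959 − 34.28 = 0.9159 psu.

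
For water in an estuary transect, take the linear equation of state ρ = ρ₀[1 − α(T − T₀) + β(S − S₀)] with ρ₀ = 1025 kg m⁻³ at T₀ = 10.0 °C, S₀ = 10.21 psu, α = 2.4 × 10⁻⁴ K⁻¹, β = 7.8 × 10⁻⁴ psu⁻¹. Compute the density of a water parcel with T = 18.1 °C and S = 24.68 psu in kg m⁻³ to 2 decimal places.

1034.58 kg m⁻³

T − T₀ = +8.1 K, S − S₀ = +14.47 psu.
Bracket = 1 − α·(+8.1) + β·(+14.47) = 1 + (9.3426 × 10⁻³) = 1.0093426.
ρ = 1025 × 1.0093426 = 1034.58 kg m⁻³.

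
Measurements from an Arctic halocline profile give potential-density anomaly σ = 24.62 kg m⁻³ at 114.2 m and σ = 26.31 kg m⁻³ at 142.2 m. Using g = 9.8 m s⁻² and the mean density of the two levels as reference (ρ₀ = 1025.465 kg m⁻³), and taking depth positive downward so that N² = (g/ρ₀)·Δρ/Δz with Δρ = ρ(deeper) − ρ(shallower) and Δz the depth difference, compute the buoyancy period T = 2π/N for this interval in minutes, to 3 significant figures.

Δρ = 1026.31 − 1024.62 = 1.69 kg m⁻³ over Δz = 142.2 − 114.2 = 28 m.
N² = (9.8/1025.465) × (1.69/28) = 5.7681 × 10⁻⁴ s⁻².
N = √(5.7681 × 10⁻⁴) = 0.024017 rad s⁻¹, so T = 2π/N = 261.61 s = 4.3602 min ≈ 4.36 min.

4.36 min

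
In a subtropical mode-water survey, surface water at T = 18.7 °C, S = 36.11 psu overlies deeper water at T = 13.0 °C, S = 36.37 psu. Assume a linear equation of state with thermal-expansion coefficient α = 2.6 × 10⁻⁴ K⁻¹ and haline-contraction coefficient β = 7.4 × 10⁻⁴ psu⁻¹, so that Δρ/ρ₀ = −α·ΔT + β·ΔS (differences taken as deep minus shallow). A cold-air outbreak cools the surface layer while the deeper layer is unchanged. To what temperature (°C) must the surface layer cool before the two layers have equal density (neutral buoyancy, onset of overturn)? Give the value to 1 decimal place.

12.3 °C

Neutral buoyancy requires Δρ = 0, i.e. −α(T_deep − T_surf′) + β(S_deep − S_surf) = 0.
T_surf′ = T_deep − (β/α)·ΔS = 13.0 − (7.4 × 10⁻⁴/2.6 × 10⁻⁴)·(+0.26) = 12.260 °C.
Cooling required: 18.7 − (12.260) = 6.440 °C.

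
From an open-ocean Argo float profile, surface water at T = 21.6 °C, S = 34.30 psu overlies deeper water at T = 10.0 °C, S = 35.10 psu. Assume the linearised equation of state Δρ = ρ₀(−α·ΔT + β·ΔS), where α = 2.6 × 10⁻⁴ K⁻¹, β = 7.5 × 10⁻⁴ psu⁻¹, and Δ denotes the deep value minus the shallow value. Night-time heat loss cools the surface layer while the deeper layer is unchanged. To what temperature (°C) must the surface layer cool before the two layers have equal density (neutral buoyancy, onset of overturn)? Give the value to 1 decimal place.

Neutral buoyancy requires Δρ = 0, i.e. −α(T_deep − T_surf′) + β(S_deep − S_surf) = 0.
T_surf′ = T_deep − (β/α)·ΔS = 10.0 − (7.5 × 10⁻⁴/2.6 × 10⁻⁴)·(+0.80) = 7.692 °C.
Cooling required: 21.6 − (7.692) = 13.908 °C.

7.7 °C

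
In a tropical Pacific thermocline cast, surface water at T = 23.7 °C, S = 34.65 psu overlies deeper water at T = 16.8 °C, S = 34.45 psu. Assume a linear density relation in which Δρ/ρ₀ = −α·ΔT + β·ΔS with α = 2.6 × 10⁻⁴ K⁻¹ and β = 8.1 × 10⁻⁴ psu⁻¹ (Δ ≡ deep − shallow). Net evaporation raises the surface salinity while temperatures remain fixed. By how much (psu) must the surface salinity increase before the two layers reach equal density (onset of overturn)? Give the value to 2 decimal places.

2.01 psu

Neutral buoyancy requires −α(T_deep − T_surf) + β(S_deep − S_surf′) = 0.
S_surf′ = S_deep − (α/β)·ΔT = 34.45 − (2.6 × 10⁻⁴/8.1 × 10⁻⁴)·(-6.9) = 36.6648 psu.
Increase required: 36.6648 − 34.65 = 2.0148 psu.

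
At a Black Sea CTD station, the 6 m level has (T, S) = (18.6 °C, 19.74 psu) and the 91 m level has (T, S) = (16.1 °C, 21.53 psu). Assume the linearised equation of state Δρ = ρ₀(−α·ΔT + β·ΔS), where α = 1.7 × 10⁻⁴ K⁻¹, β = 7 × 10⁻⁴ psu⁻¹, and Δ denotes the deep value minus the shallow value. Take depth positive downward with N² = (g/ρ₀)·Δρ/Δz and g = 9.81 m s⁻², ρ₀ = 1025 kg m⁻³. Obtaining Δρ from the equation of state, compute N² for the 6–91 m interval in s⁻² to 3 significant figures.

ΔT = -2.5 K, ΔS = +1.79 psu (deep − shallow).
Δρ/ρ₀ = −αΔT + βΔS = 4.25 × 10⁻⁴ + 1.253 × 10⁻³ = 1.678 × 10⁻³, so Δρ ≈ 1.720 kg m⁻³.
N² = (g/ρ₀)·Δρ/Δz = g·(Δρ/ρ₀)/Δz = 9.81 × 1.678 × 10⁻³ / 85 = 1.9366 × 10⁻⁴ s⁻² ≈ 1.94 × 10⁻⁴ s⁻².

1.94 × 10⁻⁴ s⁻²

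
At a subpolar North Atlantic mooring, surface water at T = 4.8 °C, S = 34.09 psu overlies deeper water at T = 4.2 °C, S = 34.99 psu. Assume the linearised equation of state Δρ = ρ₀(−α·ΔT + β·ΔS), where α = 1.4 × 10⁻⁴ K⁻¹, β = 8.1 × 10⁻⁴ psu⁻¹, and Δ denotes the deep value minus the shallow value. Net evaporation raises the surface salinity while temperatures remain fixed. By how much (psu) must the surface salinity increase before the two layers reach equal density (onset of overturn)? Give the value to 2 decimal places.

1.00 psu

Neutral buoyancy requires −α(T_deep − T_surf) + β(S_deep − S_surf′) = 0.
S_surf′ = S_deep − (α/β)·ΔT = 34.99 − (1.4 × 10⁻⁴/8.1 × 10⁻⁴)·(-0.6) = 35.0937 psu.
Increase required: 35.0937 − 34.09 = 1.0037 psu.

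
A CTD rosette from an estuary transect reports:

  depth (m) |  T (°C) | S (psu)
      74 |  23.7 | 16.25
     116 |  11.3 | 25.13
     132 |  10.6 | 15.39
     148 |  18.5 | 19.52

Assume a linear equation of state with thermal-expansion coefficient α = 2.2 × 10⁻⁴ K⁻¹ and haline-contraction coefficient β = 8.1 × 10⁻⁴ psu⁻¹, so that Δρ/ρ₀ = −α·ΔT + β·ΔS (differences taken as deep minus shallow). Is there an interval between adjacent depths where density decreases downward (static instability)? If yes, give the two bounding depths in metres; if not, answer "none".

Evaluate Δρ/ρ₀ = −αΔT + βΔS across each adjacent pair:
  74–116 m: −αΔT+βΔS = −(2.2 × 10⁻⁴)(-12.4)+(8.1 × 10⁻⁴)(+8.88) = 9.9 × 10⁻³ → stable
  116–132 m: −αΔT+βΔS = −(2.2 × 10⁻⁴)(-0.7)+(8.1 × 10⁻⁴)(-9.74) = -7.7 × 10⁻³ → UNSTABLE
  132–148 m: −αΔT+βΔS = −(2.2 × 10⁻⁴)(+7.9)+(8.1 × 10⁻⁴)(+4.13) = 1.6 × 10⁻³ → stable
The 116–132 m interval has Δρ < 0: lighter water underlies denser water.

116–132 m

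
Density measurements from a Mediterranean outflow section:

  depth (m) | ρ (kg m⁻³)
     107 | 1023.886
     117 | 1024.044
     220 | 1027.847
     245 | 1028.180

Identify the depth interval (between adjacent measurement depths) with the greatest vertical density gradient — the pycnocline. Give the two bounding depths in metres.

117–220 m

Compute the density gradient over each adjacent pair:
  107–117 m: Δρ/Δz = 0.158/10 = 0.016 kg m⁻⁴
  117–220 m: Δρ/Δz = 3.803/103 = 0.037 kg m⁻⁴
  220–245 m: Δρ/Δz = 0.333/25 = 0.013 kg m⁻⁴
The largest gradient is in the 117–220 m interval — the pycnocline.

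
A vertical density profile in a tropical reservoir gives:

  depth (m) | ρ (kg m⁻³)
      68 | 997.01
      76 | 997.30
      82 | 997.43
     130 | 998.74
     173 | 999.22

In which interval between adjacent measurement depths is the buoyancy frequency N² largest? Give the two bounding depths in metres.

Compute the density gradient over each adjacent pair:
  68–76 m: Δρ/Δz = 0.29/8 = 0.036 kg m⁻⁴
  76–82 m: Δρ/Δz = 0.13/6 = 0.022 kg m⁻⁴
  82–130 m: Δρ/Δz = 1.31/48 = 0.027 kg m⁻⁴
  130–173 m: Δρ/Δz = 0.48/43 = 0.011 kg m⁻⁴
The largest gradient is in the 68–76 m interval — the pycnocline.

68–76 m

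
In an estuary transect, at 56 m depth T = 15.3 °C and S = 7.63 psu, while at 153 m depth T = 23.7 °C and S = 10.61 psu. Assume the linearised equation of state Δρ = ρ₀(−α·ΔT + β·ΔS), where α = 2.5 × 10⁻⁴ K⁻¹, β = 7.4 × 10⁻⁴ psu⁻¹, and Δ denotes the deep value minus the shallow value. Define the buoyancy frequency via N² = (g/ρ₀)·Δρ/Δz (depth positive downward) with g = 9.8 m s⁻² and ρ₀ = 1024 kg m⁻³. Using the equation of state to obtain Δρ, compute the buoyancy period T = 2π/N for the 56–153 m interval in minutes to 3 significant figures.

ΔT = +8.4 K, ΔS = +2.98 psu (deep − shallow).
Δρ/ρ₀ = −αΔT + βΔS = -2.10 × 10⁻³ + 2.2052 × 10⁻³ = 1.052 × 10⁻⁴, so Δρ ≈ 0.1077 kg m⁻³.
N² = (g/ρ₀)·Δρ/Δz = g·(Δρ/ρ₀)/Δz = 9.8 × 1.052 × 10⁻⁴ / 97 = 1.0628 × 10⁻⁵ s⁻².
N = √(1.0628 × 10⁻⁵) = 3.2601 × 10⁻³ rad s⁻¹ → T = 2π/N = 1.9273 × 10³ s = 32.122 min ≈ 32.1 min.

32.1 min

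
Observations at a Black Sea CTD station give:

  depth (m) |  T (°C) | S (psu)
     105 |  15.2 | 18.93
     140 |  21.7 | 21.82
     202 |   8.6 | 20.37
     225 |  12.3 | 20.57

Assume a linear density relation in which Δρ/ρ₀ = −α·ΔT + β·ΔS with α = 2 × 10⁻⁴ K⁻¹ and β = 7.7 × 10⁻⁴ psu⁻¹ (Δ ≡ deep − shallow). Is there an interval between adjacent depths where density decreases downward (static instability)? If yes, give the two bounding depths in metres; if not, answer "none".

Evaluate Δρ/ρ₀ = −αΔT + βΔS across each adjacent pair:
  105–140 m: −αΔT+βΔS = −(2 × 10⁻⁴)(+6.5)+(7.7 × 10⁻⁴)(+2.89) = 9.3 × 10⁻⁴ → stable
  140–202 m: −αΔT+βΔS = −(2 × 10⁻⁴)(-13.1)+(7.7 × 10⁻⁴)(-1.45) = 1.5 × 10⁻³ → stable
  202–225 m: −αΔT+βΔS = −(2 × 10⁻⁴)(+3.7)+(7.7 × 10⁻⁴)(+0.20) = -5.9 × 10⁻⁴ → UNSTABLE
The 202–225 m interval has Δρ < 0: lighter water underlies denser water.

202–225 m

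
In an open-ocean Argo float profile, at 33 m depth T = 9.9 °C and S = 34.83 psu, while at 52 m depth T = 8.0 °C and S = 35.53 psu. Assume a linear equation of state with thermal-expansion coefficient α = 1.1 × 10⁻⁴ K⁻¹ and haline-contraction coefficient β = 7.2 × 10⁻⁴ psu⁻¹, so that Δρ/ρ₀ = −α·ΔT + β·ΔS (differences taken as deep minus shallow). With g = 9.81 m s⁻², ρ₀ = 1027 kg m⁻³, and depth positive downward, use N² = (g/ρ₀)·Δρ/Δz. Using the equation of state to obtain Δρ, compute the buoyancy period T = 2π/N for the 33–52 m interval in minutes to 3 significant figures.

5.46 min

ΔT = -1.9 K, ΔS = +0.70 psu (deep − shallow).
Δρ/ρ₀ = −αΔT + βΔS = 2.09 × 10⁻⁴ + 5.04 × 10⁻⁴ = 7.13 × 10⁻⁴, so Δρ ≈ 0.7323 kg m⁻³.
N² = (g/ρ₀)·Δρ/Δz = g·(Δρ/ρ₀)/Δz = 9.81 × 7.13 × 10⁻⁴ / 19 = 3.6813 × 10⁻⁴ s⁻².
N = √(3.6813 × 10⁻⁴) = 0.019187 rad s⁻¹ → T = 2π/N = 327.47 s = 5.4578 min ≈ 5.46 min.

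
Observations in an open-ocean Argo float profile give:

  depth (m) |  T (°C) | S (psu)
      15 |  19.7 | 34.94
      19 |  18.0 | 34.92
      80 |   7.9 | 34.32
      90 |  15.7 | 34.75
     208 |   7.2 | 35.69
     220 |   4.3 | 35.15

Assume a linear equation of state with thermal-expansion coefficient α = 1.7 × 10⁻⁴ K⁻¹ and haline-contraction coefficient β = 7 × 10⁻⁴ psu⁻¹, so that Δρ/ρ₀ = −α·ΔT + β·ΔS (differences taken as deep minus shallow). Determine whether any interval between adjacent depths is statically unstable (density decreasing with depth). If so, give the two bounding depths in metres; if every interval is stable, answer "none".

Evaluate Δρ/ρ₀ = −αΔT + βΔS across each adjacent pair:
  15–19 m: −αΔT+βΔS = −(1.7 × 10⁻⁴)(-1.7)+(7 × 10⁻⁴)(-0.02) = 2.8 × 10⁻⁴ → stable
  19–80 m: −αΔT+βΔS = −(1.7 × 10⁻⁴)(-10.1)+(7 × 10⁻⁴)(-0.60) = 1.3 × 10⁻³ → stable
  80–90 m: −αΔT+βΔS = −(1.7 × 10⁻⁴)(+7.8)+(7 × 10⁻⁴)(+0.43) = -1.0 × 10⁻³ → UNSTABLE
  90–208 m: −αΔT+βΔS = −(1.7 × 10⁻⁴)(-8.5)+(7 × 10⁻⁴)(+0.94) = 2.1 × 10⁻³ → stable
  208–220 m: −αΔT+βΔS = −(1.7 × 10⁻⁴)(-2.9)+(7 × 10⁻⁴)(-0.54) = 1.2 × 10⁻⁴ → stable
The 80–90 m interval has Δρ < 0: lighter water underlies denser water.

80–90 m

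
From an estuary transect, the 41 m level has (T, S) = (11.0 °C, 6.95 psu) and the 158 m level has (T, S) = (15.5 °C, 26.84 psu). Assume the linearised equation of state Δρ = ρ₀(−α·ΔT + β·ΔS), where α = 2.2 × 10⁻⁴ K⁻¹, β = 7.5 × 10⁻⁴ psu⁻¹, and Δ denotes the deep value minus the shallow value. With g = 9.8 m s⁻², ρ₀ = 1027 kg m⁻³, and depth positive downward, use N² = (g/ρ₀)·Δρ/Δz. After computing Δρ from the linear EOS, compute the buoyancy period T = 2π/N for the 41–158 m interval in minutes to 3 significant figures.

ΔT = +4.5 K, ΔS = +19.89 psu (deep − shallow).
Δρ/ρ₀ = −αΔT + βΔS = -9.90 × 10⁻⁴ + 0.0149175 = 0.0139275, so Δρ ≈ 14.30 kg m⁻³.
N² = (g/ρ₀)·Δρ/Δz = g·(Δρ/ρ₀)/Δz = 9.8 × 0.0139275 / 117 = 1.1666 × 10⁻³ s⁻².
N = √(1.1666 × 10⁻³) = 0.034156 rad s⁻¹ → T = 2π/N = 183.96 s = 3.0660 min ≈ 3.07 min.

3.07 min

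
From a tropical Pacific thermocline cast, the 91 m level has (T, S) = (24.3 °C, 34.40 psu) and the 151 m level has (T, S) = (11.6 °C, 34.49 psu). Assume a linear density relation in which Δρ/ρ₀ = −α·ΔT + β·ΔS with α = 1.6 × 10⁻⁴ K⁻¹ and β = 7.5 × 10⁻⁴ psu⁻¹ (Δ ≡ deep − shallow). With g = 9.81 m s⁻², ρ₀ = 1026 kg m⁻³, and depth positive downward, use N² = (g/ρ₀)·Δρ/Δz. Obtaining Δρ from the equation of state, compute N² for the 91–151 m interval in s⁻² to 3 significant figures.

ΔT = -12.7 K, ΔS = +0.09 psu (deep − shallow).
Δρ/ρ₀ = −αΔT + βΔS = 2.032 × 10⁻³ + 6.75 × 10⁻⁵ = 2.0995 × 10⁻³, so Δρ ≈ 2.154 kg m⁻³.
N² = (g/ρ₀)·Δρ/Δz = g·(Δρ/ρ₀)/Δz = 9.81 × 2.0995 × 10⁻³ / 60 = 3.4327 × 10⁻⁴ s⁻² ≈ 3.43 × 10⁻⁴ s⁻².

3.43 × 10⁻⁴ s⁻²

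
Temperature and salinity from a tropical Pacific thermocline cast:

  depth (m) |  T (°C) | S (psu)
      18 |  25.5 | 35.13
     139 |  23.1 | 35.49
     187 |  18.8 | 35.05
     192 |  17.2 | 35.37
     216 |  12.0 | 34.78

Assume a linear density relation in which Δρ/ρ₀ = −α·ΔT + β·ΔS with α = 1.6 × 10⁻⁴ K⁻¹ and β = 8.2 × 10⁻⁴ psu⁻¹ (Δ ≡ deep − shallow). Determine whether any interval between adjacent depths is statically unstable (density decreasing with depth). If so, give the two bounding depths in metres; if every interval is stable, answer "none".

Evaluate Δρ/ρ₀ = −αΔT + βΔS across each adjacent pair:
  18–139 m: −αΔT+βΔS = −(1.6 × 10⁻⁴)(-2.4)+(8.2 × 10⁻⁴)(+0.36) = 6.8 × 10⁻⁴ → stable
  139–187 m: −αΔT+βΔS = −(1.6 × 10⁻⁴)(-4.3)+(8.2 × 10⁻⁴)(-0.44) = 3.3 × 10⁻⁴ → stable
  187–192 m: −αΔT+βΔS = −(1.6 × 10⁻⁴)(-1.6)+(8.2 × 10⁻⁴)(+0.32) = 5.2 × 10⁻⁴ → stable
  192–216 m: −αΔT+βΔS = −(1.6 × 10⁻⁴)(-5.2)+(8.2 × 10⁻⁴)(-0.59) = 3.5 × 10⁻⁴ → stable
Every interval has Δρ > 0: the column is stably stratified throughout.

none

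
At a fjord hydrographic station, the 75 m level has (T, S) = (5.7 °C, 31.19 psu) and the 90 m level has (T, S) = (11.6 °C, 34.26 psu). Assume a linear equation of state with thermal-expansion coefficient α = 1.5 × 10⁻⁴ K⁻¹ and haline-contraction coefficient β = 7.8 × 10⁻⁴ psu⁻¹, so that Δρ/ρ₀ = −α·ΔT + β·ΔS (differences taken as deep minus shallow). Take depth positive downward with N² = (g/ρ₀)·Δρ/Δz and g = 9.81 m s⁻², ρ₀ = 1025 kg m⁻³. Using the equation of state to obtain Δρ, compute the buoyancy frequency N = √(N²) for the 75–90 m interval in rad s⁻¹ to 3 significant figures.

0.0314 rad s⁻¹

ΔT = +5.9 K, ΔS = +3.07 psu (deep − shallow).
Δρ/ρ₀ = −αΔT + βΔS = -8.85 × 10⁻⁴ + 2.3946 × 10⁻³ = 1.5096 × 10⁻³, so Δρ ≈ 1.547 kg m⁻³.
N² = (g/ρ₀)·Δρ/Δz = g·(Δρ/ρ₀)/Δz = 9.81 × 1.5096 × 10⁻³ / 15 = 9.8728 × 10⁻⁴ s⁻².
N = √(9.8728 × 10⁻⁴) = 0.031421 rad s⁻¹ ≈ 0.0314 rad s⁻¹.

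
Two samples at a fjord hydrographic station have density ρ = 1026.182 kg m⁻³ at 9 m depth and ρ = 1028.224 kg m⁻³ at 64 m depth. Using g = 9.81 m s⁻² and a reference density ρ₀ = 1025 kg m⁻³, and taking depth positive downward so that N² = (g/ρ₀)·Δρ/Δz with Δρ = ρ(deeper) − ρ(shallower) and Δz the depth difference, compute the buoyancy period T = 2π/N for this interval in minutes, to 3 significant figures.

5.56 min

Δρ = 1028.224 − 1026.182 = 2.042 kg m⁻³ over Δz = 64 − 9 = 55 m.
N² = (9.81/1025) × (2.042/55) = 3.5534 × 10⁻⁴ s⁻².
N = √(3.5534 × 10⁻⁴) = 0.018850 rad s⁻¹, so T = 2π/N = 333.33 s = 5.5555 min ≈ 5.56 min.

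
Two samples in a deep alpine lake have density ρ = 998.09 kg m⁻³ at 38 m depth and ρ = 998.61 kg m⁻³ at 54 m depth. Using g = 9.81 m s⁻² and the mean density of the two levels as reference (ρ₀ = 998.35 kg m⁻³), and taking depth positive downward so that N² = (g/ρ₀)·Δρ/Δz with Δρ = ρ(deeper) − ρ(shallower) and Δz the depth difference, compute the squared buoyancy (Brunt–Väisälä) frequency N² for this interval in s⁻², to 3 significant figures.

Δρ = 998.61 − 998.09 = 0.52 kg m⁻³ over Δz = 54 − 38 = 16 m.
N² = (9.81/998.35) × (0.52/16) = 3.1935 × 10⁻⁴ s⁻² ≈ 3.19 × 10⁻⁴ s⁻².

3.19 × 10⁻⁴ s⁻²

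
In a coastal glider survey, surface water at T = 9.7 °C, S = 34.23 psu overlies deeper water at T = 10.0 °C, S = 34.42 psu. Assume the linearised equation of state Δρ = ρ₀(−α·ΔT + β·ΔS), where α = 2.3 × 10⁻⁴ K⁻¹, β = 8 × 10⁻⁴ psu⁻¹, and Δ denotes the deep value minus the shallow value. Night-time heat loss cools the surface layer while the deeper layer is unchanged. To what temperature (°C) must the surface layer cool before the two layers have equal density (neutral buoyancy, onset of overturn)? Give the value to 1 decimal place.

9.3 °C

Neutral buoyancy requires Δρ = 0, i.e. −α(T_deep − T_surf′) + β(S_deep − S_surf) = 0.
T_surf′ = T_deep − (β/α)·ΔS = 10.0 − (8 × 10⁻⁴/2.3 × 10⁻⁴)·(+0.19) = 9.339 °C.
Cooling required: 9.7 − (9.339) = 0.361 °C.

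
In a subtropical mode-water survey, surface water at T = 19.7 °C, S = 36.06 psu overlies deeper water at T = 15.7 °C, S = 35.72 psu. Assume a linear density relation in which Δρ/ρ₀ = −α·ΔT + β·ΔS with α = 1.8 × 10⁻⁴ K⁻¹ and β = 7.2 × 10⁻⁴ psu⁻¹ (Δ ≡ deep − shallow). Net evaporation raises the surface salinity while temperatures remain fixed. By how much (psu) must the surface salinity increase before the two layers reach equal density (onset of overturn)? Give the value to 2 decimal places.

Neutral buoyancy requires −α(T_deep − T_surf) + β(S_deep − S_surf′) = 0.
S_surf′ = S_deep − (α/β)·ΔT = 35.72 − (1.8 × 10⁻⁴/7.2 × 10⁻⁴)·(-4.0) = 36.7200 psu.
Increase required: 36.7200 − 36.06 = 0.6600 psu.

0.66 psu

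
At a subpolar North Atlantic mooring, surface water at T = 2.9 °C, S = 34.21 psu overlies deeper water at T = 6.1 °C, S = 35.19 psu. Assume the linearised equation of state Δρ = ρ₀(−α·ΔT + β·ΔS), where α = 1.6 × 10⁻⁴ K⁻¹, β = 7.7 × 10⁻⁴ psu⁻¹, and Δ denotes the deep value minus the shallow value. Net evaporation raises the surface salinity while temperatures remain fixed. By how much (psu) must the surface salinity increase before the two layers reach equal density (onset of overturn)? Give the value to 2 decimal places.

0.32 psu

Neutral buoyancy requires −α(T_deep − T_surf) + β(S_deep − S_surf′) = 0.
S_surf′ = S_deep − (α/β)·ΔT = 35.19 − (1.6 × 10⁻⁴/7.7 × 10⁻⁴)·(+3.2) = 34.5251 psu.
Increase required: 34.5251 − 34.21 = 0.3151 psu.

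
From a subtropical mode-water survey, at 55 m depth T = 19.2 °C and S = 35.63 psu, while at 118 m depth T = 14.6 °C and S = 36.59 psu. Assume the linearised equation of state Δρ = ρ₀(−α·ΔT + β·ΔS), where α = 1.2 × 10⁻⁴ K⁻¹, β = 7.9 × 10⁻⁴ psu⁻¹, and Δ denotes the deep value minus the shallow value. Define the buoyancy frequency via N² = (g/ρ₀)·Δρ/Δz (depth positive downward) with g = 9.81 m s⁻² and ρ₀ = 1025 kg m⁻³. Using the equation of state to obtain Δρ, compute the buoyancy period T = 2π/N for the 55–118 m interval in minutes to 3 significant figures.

7.33 min

ΔT = -4.6 K, ΔS = +0.96 psu (deep − shallow).
Δρ/ρ₀ = −αΔT + βΔS = 5.52 × 10⁻⁴ + 7.584 × 10⁻⁴ = 1.3104 × 10⁻³, so Δρ ≈ 1.343 kg m⁻³.
N² = (g/ρ₀)·Δρ/Δz = g·(Δρ/ρ₀)/Δz = 9.81 × 1.3104 × 10⁻³ / 63 = 2.0405 × 10⁻⁴ s⁻².
N = √(2.0405 × 10⁻⁴) = 0.014285 rad s⁻¹ → T = 2π/N = 439.84 s = 7.3307 min ≈ 7.33 min.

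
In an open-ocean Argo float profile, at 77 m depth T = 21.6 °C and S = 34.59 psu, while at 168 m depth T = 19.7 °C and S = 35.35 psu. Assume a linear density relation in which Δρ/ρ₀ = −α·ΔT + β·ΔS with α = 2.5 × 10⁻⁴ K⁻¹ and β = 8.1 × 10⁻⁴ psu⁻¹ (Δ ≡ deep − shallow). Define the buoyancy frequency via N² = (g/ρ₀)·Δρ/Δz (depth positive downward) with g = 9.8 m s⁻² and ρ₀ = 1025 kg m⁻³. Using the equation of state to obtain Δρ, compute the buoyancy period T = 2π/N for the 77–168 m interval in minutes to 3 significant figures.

9.66 min

ΔT = -1.9 K, ΔS = +0.76 psu (deep − shallow).
Δρ/ρ₀ = −αΔT + βΔS = 4.75 × 10⁻⁴ + 6.156 × 10⁻⁴ = 1.0906 × 10⁻³, so Δρ ≈ 1.118 kg m⁻³.
N² = (g/ρ₀)·Δρ/Δz = g·(Δρ/ρ₀)/Δz = 9.8 × 1.0906 × 10⁻³ / 91 = 1.1745 × 10⁻⁴ s⁻².
N = √(1.1745 × 10⁻⁴) = 0.010837 rad s⁻¹ → T = 2π/N = 579.79 s = 9.6632 min ≈ 9.66 min.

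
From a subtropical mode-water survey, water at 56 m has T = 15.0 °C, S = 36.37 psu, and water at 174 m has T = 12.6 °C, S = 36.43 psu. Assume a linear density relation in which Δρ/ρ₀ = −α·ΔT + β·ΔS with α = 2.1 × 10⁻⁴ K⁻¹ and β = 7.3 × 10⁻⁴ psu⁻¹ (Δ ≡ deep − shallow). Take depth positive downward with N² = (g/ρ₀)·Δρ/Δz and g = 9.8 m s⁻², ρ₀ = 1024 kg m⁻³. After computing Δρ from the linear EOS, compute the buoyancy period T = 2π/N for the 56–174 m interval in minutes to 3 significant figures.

15.5 min

ΔT = -2.4 K, ΔS = +0.06 psu (deep − shallow).
Δρ/ρ₀ = −αΔT + βΔS = 5.04 × 10⁻⁴ + 4.38 × 10⁻⁵ = 5.478 × 10⁻⁴, so Δρ ≈ 0.5609 kg m⁻³.
N² = (g/ρ₀)·Δρ/Δz = g·(Δρ/ρ₀)/Δz = 9.8 × 5.478 × 10⁻⁴ / 118 = 4.5495 × 10⁻⁵ s⁻².
N = √(4.5495 × 10⁻⁵) = 6.7450 × 10⁻³ rad s⁻¹ → T = 2π/N = 931.53 s = 15.525 min ≈ 15.5 min.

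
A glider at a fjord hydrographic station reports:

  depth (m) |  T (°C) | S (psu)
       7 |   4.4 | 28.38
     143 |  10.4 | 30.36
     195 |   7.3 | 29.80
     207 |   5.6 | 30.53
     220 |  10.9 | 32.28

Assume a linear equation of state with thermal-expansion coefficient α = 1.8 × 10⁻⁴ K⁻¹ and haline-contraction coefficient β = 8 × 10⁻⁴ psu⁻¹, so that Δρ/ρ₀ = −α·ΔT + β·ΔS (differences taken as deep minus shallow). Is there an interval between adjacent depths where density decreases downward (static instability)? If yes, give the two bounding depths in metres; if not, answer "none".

Evaluate Δρ/ρ₀ = −αΔT + βΔS across each adjacent pair:
  7–143 m: −αΔT+βΔS = −(1.8 × 10⁻⁴)(+6.0)+(8 × 10⁻⁴)(+1.98) = 5.0 × 10⁻⁴ → stable
  143–195 m: −αΔT+βΔS = −(1.8 × 10⁻⁴)(-3.1)+(8 × 10⁻⁴)(-0.56) = 1.1 × 10⁻⁴ → stable
  195–207 m: −αΔT+βΔS = −(1.8 × 10⁻⁴)(-1.7)+(8 × 10⁻⁴)(+0.73) = 8.9 × 10⁻⁴ → stable
  207–220 m: −αΔT+βΔS = −(1.8 × 10⁻⁴)(+5.3)+(8 × 10⁻⁴)(+1.75) = 4.5 × 10⁻⁴ → stable
Every interval has Δρ > 0: the column is stably stratified throughout.

none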